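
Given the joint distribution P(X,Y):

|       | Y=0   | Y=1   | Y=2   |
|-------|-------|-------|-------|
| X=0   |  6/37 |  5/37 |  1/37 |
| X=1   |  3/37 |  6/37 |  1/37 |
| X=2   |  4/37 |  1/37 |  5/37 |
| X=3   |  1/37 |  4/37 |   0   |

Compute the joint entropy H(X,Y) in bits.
3.1826 bits

H(X,Y) = -Σ_{x,y} P(x,y) log₂ P(x,y). Per-cell terms -P(x,y)·log₂P(x,y):
  X=0: 0.42559, 0.39021, 0.14080
  X=1: 0.29388, 0.42559, 0.14080
  X=2: 0.34697, 0.14080, 0.39021
  X=3: 0.14080, 0.34697, 0.00000
  (cells with P = 0 contribute 0)
Sum of the 12 terms: H(X,Y) = 3.1826 bits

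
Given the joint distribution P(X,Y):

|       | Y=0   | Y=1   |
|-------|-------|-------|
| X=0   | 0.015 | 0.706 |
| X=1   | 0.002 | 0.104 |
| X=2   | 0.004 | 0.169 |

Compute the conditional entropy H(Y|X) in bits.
0.1470 bits

H(Y|X) = H(X,Y) - H(X)

H(X,Y) = -Σ_{x,y} P(x,y) log₂ P(x,y). Per-cell terms -P(x,y)·log₂P(x,y):
  X=0: 0.09088, 0.35460
  X=1: 0.01793, 0.33960
  X=2: 0.03186, 0.43347
Sum of the 6 terms: H(X,Y) = 1.26834 bits

Marginal of X (row sums):
  P(X=0) = 0.015 + 0.706 = 0.721
  P(X=1) = 0.002 + 0.104 = 0.106
  P(X=2) = 0.004 + 0.169 = 0.173
H(X) = -[0.721·log₂(0.721) + 0.106·log₂(0.106) + 0.173·log₂(0.173)]
  = 0.34026 + 0.34321 + 0.43789 = 1.12136 bits

H(Y|X) = H(X,Y) - H(X) = 1.26834 - 1.12136 = 0.1470 bits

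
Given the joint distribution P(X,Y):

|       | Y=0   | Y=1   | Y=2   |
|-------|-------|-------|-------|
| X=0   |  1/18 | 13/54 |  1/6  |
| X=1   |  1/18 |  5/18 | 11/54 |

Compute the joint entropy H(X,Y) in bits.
2.3697 bits

H(X,Y) = -Σ_{x,y} P(x,y) log₂ P(x,y). Per-cell terms -P(x,y)·log₂P(x,y):
  X=0: 0.2317, 0.4946, 0.4308
  X=1: 0.2317, 0.5133, 0.4676
Sum of the 6 terms: H(X,Y) = 2.3697 bits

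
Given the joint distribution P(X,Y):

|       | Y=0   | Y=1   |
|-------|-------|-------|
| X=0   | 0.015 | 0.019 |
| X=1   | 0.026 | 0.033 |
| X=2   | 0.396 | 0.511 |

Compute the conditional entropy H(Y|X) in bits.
0.9885 bits

H(Y|X) = H(X,Y) - H(X)

H(X,Y) = -Σ_{x,y} P(x,y) log₂ P(x,y). Per-cell terms -P(x,y)·log₂P(x,y):
  X=0: 0.0909, 0.1086
  X=1: 0.1369, 0.1624
  X=2: 0.5292, 0.4950
Sum of the 6 terms: H(X,Y) = 1.5230 bits

Marginal of X (row sums):
  P(X=0) = 0.015 + 0.019 = 0.034
  P(X=1) = 0.026 + 0.033 = 0.059
  P(X=2) = 0.396 + 0.511 = 0.907
H(X) = -[0.034·log₂(0.034) + 0.059·log₂(0.059) + 0.907·log₂(0.907)]
  = 0.1659 + 0.2409 + 0.1277 = 0.5345 bits

H(Y|X) = H(X,Y) - H(X) = 1.5230 - 0.5345 = 0.9885 bits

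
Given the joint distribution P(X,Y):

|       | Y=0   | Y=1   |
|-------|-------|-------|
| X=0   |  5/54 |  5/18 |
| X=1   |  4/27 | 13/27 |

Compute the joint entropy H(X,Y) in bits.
1.7470 bits

H(X,Y) = -Σ_{x,y} P(x,y) log₂ P(x,y). Per-cell terms -P(x,y)·log₂P(x,y):
  X=0: 0.3179, 0.5133
  X=1: 0.4081, 0.5077
Sum of the 4 terms: H(X,Y) = 1.7470 bits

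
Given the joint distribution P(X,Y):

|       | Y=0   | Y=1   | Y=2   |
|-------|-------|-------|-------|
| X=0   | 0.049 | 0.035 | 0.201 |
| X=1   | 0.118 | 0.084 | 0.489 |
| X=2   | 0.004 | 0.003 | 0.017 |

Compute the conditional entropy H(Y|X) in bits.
1.1596 bits

H(Y|X) = H(X,Y) - H(X)

H(X,Y) = -Σ_{x,y} P(x,y) log₂ P(x,y). Per-cell terms -P(x,y)·log₂P(x,y):
  X=0: 0.2132026, 0.1692775, 0.4652613
  X=1: 0.3638107, 0.3001712, 0.5046938
  X=2: 0.0318631, 0.0251425, 0.0999315
Sum of the 9 terms: H(X,Y) = 2.173354 bits

Marginal of X (row sums):
  P(X=0) = 0.049 + 0.035 + 0.201 = 0.285
  P(X=1) = 0.118 + 0.084 + 0.489 = 0.691
  P(X=2) = 0.004 + 0.003 + 0.017 = 0.024
H(X) = -[0.285·log₂(0.285) + 0.691·log₂(0.691) + 0.024·log₂(0.024)]
  = 0.5161254 + 0.3684705 + 0.1291397 = 1.013736 bits

H(Y|X) = H(X,Y) - H(X) = 2.173354 - 1.013736 = 1.1596 bits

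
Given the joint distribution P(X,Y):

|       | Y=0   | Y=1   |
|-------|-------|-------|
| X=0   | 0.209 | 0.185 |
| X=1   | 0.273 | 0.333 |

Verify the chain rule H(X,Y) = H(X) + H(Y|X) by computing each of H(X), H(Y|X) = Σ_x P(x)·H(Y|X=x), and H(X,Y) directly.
H(X) = 0.9673 bits, H(Y|X) = 0.9947 bits, H(X,Y) = 1.9620 bits

Marginal of X (row sums):
  P(X=0) = 0.209 + 0.185 = 0.394
  P(X=1) = 0.273 + 0.333 = 0.606
H(X) = -[0.394·log₂(0.394) + 0.606·log₂(0.606)]
  = 0.52943 + 0.43790 = 0.9673 bits

H(Y|X) = Σ_x P(x)·H(Y|X=x):
  X=0: P(X=0) = 0.394, P(Y|X=0) = (209/394, 185/394) → H(Y|X=0) = 0.99732
  X=1: P(X=1) = 0.606, P(Y|X=1) = (91/202, 111/202) → H(Y|X=1) = 0.99292
H(Y|X) = 0.394·0.99732 + 0.606·0.99292 = 0.9947 bits

H(X,Y) = -Σ_{x,y} P(x,y) log₂ P(x,y). Per-cell terms -P(x,y)·log₂P(x,y):
  X=0: 0.47201, 0.45036
  X=1: 0.51134, 0.52827
Sum of the 4 terms: H(X,Y) = 1.9620 bits

Chain rule check:
  H(X) + H(Y|X) = 0.9673 + 0.9947 = 1.9620 bits
  H(X,Y) = 1.9620 bits
✓ Chain rule verified.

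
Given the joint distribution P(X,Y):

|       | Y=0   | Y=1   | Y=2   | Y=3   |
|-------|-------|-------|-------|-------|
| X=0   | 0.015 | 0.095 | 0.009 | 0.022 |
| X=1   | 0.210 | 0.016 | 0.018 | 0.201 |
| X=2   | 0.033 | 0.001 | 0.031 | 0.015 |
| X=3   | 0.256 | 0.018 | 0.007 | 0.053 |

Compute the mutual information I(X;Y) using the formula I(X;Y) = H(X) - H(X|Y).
0.3544 bits

I(X;Y) = H(X) - H(X|Y)

Marginal of X (row sums):
  P(X=0) = 0.015 + 0.095 + 0.009 + 0.022 = 0.141
  P(X=1) = 0.210 + 0.016 + 0.018 + 0.201 = 0.445
  P(X=2) = 0.033 + 0.001 + 0.031 + 0.015 = 0.080
  P(X=3) = 0.256 + 0.018 + 0.007 + 0.053 = 0.334
H(X) = -[0.141·log₂(0.141) + 0.445·log₂(0.445) + 0.080·log₂(0.080) + 0.334·log₂(0.334)]
  = 0.398499 + 0.519815 + 0.291508 + 0.528415 = 1.73824 bits

Marginal of Y (column sums):
  P(Y=0) = 0.015 + 0.210 + 0.033 + 0.256 = 0.514
  P(Y=1) = 0.095 + 0.016 + 0.001 + 0.018 = 0.130
  P(Y=2) = 0.009 + 0.018 + 0.031 + 0.007 = 0.065
  P(Y=3) = 0.022 + 0.201 + 0.015 + 0.053 = 0.291
H(X|Y) = Σ_y P(y)·H(X|Y=y):
  Y=0: P(Y=0) = 0.514, P(X|Y=0) = (15/514, 105/257, 33/514, 128/257) → H(X|Y=0) = 1.431578
  Y=1: P(Y=1) = 0.130, P(X|Y=1) = (19/26, 8/65, 1/130, 9/65) → H(X|Y=1) = 1.151638
  Y=2: P(Y=2) = 0.065, P(X|Y=2) = (9/65, 18/65, 31/65, 7/65) → H(X|Y=2) = 1.763606
  Y=3: P(Y=3) = 0.291, P(X|Y=3) = (22/291, 67/97, 5/97, 53/291) → H(X|Y=3) = 1.318374
H(X|Y) = 0.514·1.431578 + 0.130·1.151638 + 0.065·1.763606 + 0.291·1.318374 = 1.38383 bits

I(X;Y) = H(X) - H(X|Y) = 1.73824 - 1.38383 = 0.3544 bits

Cross-check via I(X;Y) = H(X) + H(Y) - H(X,Y): computing H(Y) from the column sums and H(X,Y) from the 16 cells in the same way gives H(Y) = 1.65073 bits and H(X,Y) = 3.03456 bits, so
I(X;Y) = 1.73824 + 1.65073 - 3.03456 = 0.3544 bits ✓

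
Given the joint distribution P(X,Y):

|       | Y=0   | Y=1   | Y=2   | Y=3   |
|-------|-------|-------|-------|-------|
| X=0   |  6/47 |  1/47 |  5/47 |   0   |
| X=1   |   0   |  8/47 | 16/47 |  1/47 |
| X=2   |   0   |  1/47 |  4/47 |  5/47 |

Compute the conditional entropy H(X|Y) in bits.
0.9703 bits

H(X|Y) = H(X,Y) - H(Y)

H(X,Y) = -Σ_{x,y} P(x,y) log₂ P(x,y). Per-cell terms -P(x,y)·log₂P(x,y):
  X=0: 0.37910, 0.11818, 0.34390, 0.00000
  X=1: 0.00000, 0.43482, 0.52922, 0.11818
  X=2: 0.00000, 0.11818, 0.30252, 0.34390
  (cells with P = 0 contribute 0)
Sum of the 12 terms: H(X,Y) = 2.6880 bits

Marginal of Y (column sums):
  P(Y=0) = 6/47 + 0 + 0 = 6/47
  P(Y=1) = 1/47 + 8/47 + 1/47 = 10/47
  P(Y=2) = 5/47 + 16/47 + 4/47 = 25/47
  P(Y=3) = 0 + 1/47 + 5/47 = 6/47
H(Y) = -[(6/47)·log₂(6/47) + (10/47)·log₂(10/47) + (25/47)·log₂(25/47) + (6/47)·log₂(6/47)]
  = 0.37910 + 0.47503 + 0.48443 + 0.37910 = 1.7177 bits

H(X|Y) = H(X,Y) - H(Y) = 2.6880 - 1.7177 = 0.9703 bits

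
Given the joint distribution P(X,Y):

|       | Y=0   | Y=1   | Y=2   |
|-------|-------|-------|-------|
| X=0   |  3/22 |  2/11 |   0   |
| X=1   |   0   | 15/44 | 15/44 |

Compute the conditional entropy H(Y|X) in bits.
0.9953 bits

H(Y|X) = H(X,Y) - H(X)

H(X,Y) = -Σ_{x,y} P(x,y) log₂ P(x,y). Per-cell terms -P(x,y)·log₂P(x,y):
  X=0: 0.39197, 0.44717, 0.00000
  X=1: 0.00000, 0.52928, 0.52928
  (cells with P = 0 contribute 0)
Sum of the 6 terms: H(X,Y) = 1.8977 bits

Marginal of X (row sums):
  P(X=0) = 3/22 + 2/11 + 0 = 7/22
  P(X=1) = 0 + 15/44 + 15/44 = 15/22
H(X) = -[(7/22)·log₂(7/22) + (15/22)·log₂(15/22)]
  = 0.52566 + 0.37673 = 0.9024 bits

H(Y|X) = H(X,Y) - H(X) = 1.8977 - 0.9024 = 0.9953 bits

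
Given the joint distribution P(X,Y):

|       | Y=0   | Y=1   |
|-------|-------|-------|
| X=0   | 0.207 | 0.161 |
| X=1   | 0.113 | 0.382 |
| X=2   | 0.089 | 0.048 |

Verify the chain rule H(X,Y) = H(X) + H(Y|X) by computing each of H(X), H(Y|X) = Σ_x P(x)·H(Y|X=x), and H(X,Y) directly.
H(X) = 1.4258 bits, H(Y|X) = 0.8755 bits, H(X,Y) = 2.3013 bits

Marginal of X (row sums):
  P(X=0) = 0.207 + 0.161 = 0.368
  P(X=1) = 0.113 + 0.382 = 0.495
  P(X=2) = 0.089 + 0.048 = 0.137
H(X) = -[0.368·log₂(0.368) + 0.495·log₂(0.495) + 0.137·log₂(0.137)]
  = 0.53074 + 0.50218 + 0.39288 = 1.4258 bits

H(Y|X) = Σ_x P(x)·H(Y|X=x):
  X=0: P(X=0) = 0.368, P(Y|X=0) = (9/16, 7/16) → H(Y|X=0) = 0.98870
  X=1: P(X=1) = 0.495, P(Y|X=1) = (113/495, 382/495) → H(Y|X=1) = 0.77501
  X=2: P(X=2) = 0.137, P(Y|X=2) = (89/137, 48/137) → H(Y|X=2) = 0.93439
H(Y|X) = 0.368·0.98870 + 0.495·0.77501 + 0.137·0.93439 = 0.8755 bits

H(X,Y) = -Σ_{x,y} P(x,y) log₂ P(x,y). Per-cell terms -P(x,y)·log₂P(x,y):
  X=0: 0.47037, 0.42421
  X=1: 0.35545, 0.53035
  X=2: 0.31061, 0.21028
Sum of the 6 terms: H(X,Y) = 2.3013 bits

Chain rule check:
  H(X) + H(Y|X) = 1.4258 + 0.8755 = 2.3013 bits
  H(X,Y) = 2.3013 bits
✓ Chain rule verified.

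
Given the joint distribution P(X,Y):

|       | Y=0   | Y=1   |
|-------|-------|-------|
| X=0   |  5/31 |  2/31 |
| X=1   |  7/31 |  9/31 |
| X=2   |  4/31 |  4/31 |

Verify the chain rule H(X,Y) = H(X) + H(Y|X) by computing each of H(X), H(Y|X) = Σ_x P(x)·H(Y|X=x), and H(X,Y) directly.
H(X) = 1.4816 bits, H(Y|X) = 0.9633 bits, H(X,Y) = 2.4448 bits

Marginal of X (row sums):
  P(X=0) = 5/31 + 2/31 = 7/31
  P(X=1) = 7/31 + 9/31 = 16/31
  P(X=2) = 4/31 + 4/31 = 8/31
H(X) = -[(7/31)·log₂(7/31) + (16/31)·log₂(16/31) + (8/31)·log₂(8/31)]
  = 0.48477 + 0.49249 + 0.50431 = 1.4816 bits

H(Y|X) = Σ_x P(x)·H(Y|X=x):
  X=0: P(X=0) = 7/31, P(Y|X=0) = (5/7, 2/7) → H(Y|X=0) = 0.86312
  X=1: P(X=1) = 16/31, P(Y|X=1) = (7/16, 9/16) → H(Y|X=1) = 0.98870
  X=2: P(X=2) = 8/31, P(Y|X=2) = (1/2, 1/2) → H(Y|X=2) = 1.00000
H(Y|X) = (7/31)·0.86312 + (16/31)·0.98870 + (8/31)·1.00000 = 0.9633 bits

H(X,Y) = -Σ_{x,y} P(x,y) log₂ P(x,y). Per-cell terms -P(x,y)·log₂P(x,y):
  X=0: 0.42456, 0.25511
  X=1: 0.48477, 0.51801
  X=2: 0.38119, 0.38119
Sum of the 6 terms: H(X,Y) = 2.4448 bits

Chain rule check:
  H(X) + H(Y|X) = 1.4816 + 0.9633 = 2.4449 bits
  H(X,Y) = 2.4448 bits
✓ Chain rule verified (Δ = 0.0001 is 4-dp rounding noise: each of the three values was rounded independently).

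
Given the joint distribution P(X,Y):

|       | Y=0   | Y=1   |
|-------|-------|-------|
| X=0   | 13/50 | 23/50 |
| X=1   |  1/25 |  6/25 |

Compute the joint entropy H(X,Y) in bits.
1.7005 bits

H(X,Y) = -Σ_{x,y} P(x,y) log₂ P(x,y). Per-cell terms -P(x,y)·log₂P(x,y):
  X=0: 0.5053, 0.5153
  X=1: 0.1858, 0.4941
Sum of the 4 terms: H(X,Y) = 1.7005 bits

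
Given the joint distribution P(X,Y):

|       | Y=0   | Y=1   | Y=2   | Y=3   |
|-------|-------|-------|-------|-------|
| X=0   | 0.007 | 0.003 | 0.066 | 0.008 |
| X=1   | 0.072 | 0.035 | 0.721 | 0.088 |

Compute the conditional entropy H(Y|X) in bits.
1.0651 bits

H(Y|X) = H(X,Y) - H(X)

H(X,Y) = -Σ_{x,y} P(x,y) log₂ P(x,y). Per-cell terms -P(x,y)·log₂P(x,y):
  X=0: 0.0501, 0.0251, 0.2588, 0.0557
  X=1: 0.2733, 0.1693, 0.3403, 0.3086
Sum of the 8 terms: H(X,Y) = 1.4812 bits

Marginal of X (row sums):
  P(X=0) = 0.007 + 0.003 + 0.066 + 0.008 = 0.084
  P(X=1) = 0.072 + 0.035 + 0.721 + 0.088 = 0.916
H(X) = -[0.084·log₂(0.084) + 0.916·log₂(0.916)]
  = 0.3002 + 0.1159 = 0.4161 bits

H(Y|X) = H(X,Y) - H(X) = 1.4812 - 0.4161 = 1.0651 bits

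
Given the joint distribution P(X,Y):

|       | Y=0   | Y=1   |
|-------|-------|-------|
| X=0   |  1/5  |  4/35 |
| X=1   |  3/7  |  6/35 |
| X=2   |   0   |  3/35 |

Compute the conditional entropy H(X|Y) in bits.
1.1341 bits

H(X|Y) = H(X,Y) - H(Y)

H(X,Y) = -Σ_{x,y} P(x,y) log₂ P(x,y). Per-cell terms -P(x,y)·log₂P(x,y):
  X=0: 0.46439, 0.35763
  X=1: 0.52388, 0.43617
  X=2: 0.00000, 0.30380
  (cells with P = 0 contribute 0)
Sum of the 6 terms: H(X,Y) = 2.0859 bits

Marginal of Y (column sums):
  P(Y=0) = 1/5 + 3/7 + 0 = 22/35
  P(Y=1) = 4/35 + 6/35 + 3/35 = 13/35
H(Y) = -[(22/35)·log₂(22/35) + (13/35)·log₂(13/35)]
  = 0.42105 + 0.53071 = 0.9518 bits

H(X|Y) = H(X,Y) - H(Y) = 2.0859 - 0.9518 = 1.1341 bits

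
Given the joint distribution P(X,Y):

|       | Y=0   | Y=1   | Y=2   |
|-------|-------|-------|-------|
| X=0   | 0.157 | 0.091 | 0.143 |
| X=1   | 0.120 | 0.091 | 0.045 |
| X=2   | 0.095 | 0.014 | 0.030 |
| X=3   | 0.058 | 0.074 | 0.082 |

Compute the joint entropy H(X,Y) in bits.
3.3911 bits

H(X,Y) = -Σ_{x,y} P(x,y) log₂ P(x,y). Per-cell terms -P(x,y)·log₂P(x,y):
  X=0: 0.41937, 0.31468, 0.40125
  X=1: 0.36707, 0.31468, 0.20133
  X=2: 0.32261, 0.08622, 0.15177
  X=3: 0.23825, 0.27797, 0.29588
Sum of the 12 terms: H(X,Y) = 3.3911 bits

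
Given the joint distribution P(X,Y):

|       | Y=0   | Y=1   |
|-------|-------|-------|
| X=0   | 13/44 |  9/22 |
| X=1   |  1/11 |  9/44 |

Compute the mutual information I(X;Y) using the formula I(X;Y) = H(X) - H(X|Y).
0.0080 bits

I(X;Y) = H(X) - H(X|Y)

Marginal of X (row sums):
  P(X=0) = 13/44 + 9/22 = 31/44
  P(X=1) = 1/11 + 9/44 = 13/44
H(X) = -[(31/44)·log₂(31/44) + (13/44)·log₂(13/44)]
  = 0.35596 + 0.51970 = 0.87566 bits

Marginal of Y (column sums):
  P(Y=0) = 13/44 + 1/11 = 17/44
  P(Y=1) = 9/22 + 9/44 = 27/44
H(X|Y) = Σ_y P(y)·H(X|Y=y):
  Y=0: P(Y=0) = 17/44, P(X|Y=0) = (13/17, 4/17) → H(X|Y=0) = 0.78713
  Y=1: P(Y=1) = 27/44, P(X|Y=1) = (2/3, 1/3) → H(X|Y=1) = 0.91830
H(X|Y) = (17/44)·0.78713 + (27/44)·0.91830 = 0.86762 bits

I(X;Y) = H(X) - H(X|Y) = 0.87566 - 0.86762 = 0.0080 bits

Cross-check via I(X;Y) = H(X) + H(Y) - H(X,Y): computing H(Y) from the column sums and H(X,Y) from the 4 cells in the same way gives H(Y) = 0.96241 bits and H(X,Y) = 1.83003 bits, so
I(X;Y) = 0.87566 + 0.96241 - 1.83003 = 0.0080 bits ✓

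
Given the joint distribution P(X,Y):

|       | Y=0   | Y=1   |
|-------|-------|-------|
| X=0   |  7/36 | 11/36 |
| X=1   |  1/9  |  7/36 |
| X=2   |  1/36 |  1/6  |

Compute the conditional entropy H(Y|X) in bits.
0.8860 bits

H(Y|X) = H(X,Y) - H(X)

H(X,Y) = -Σ_{x,y} P(x,y) log₂ P(x,y). Per-cell terms -P(x,y)·log₂P(x,y):
  X=0: 0.45939, 0.52265
  X=1: 0.35221, 0.45939
  X=2: 0.14361, 0.43083
Sum of the 6 terms: H(X,Y) = 2.36808 bits

Marginal of X (row sums):
  P(X=0) = 7/36 + 11/36 = 1/2
  P(X=1) = 1/9 + 7/36 = 11/36
  P(X=2) = 1/36 + 1/6 = 7/36
H(X) = -[(1/2)·log₂(1/2) + (11/36)·log₂(11/36) + (7/36)·log₂(7/36)]
  = 0.50000 + 0.52265 + 0.45939 = 1.48204 bits

H(Y|X) = H(X,Y) - H(X) = 2.36808 - 1.48204 = 0.8860 bits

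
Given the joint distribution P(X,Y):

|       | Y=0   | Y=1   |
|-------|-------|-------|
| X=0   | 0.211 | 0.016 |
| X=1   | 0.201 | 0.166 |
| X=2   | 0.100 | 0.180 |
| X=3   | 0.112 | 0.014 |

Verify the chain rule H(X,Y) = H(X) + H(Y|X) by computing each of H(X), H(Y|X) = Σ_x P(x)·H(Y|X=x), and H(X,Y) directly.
H(X) = 1.9071 bits, H(Y|X) = 0.7748 bits, H(X,Y) = 2.6819 bits

Marginal of X (row sums):
  P(X=0) = 0.211 + 0.016 = 0.227
  P(X=1) = 0.201 + 0.166 = 0.367
  P(X=2) = 0.100 + 0.180 = 0.280
  P(X=3) = 0.112 + 0.014 = 0.126
H(X) = -[0.227·log₂(0.227) + 0.367·log₂(0.367) + 0.280·log₂(0.280) + 0.126·log₂(0.126)]
  = 0.48561 + 0.53074 + 0.51422 + 0.37655 = 1.9071 bits

H(Y|X) = Σ_x P(x)·H(Y|X=x):
  X=0: P(X=0) = 0.227, P(Y|X=0) = (211/227, 16/227) → H(Y|X=0) = 0.36773
  X=1: P(X=1) = 0.367, P(Y|X=1) = (201/367, 166/367) → H(Y|X=1) = 0.99343
  X=2: P(X=2) = 0.280, P(Y|X=2) = (5/14, 9/14) → H(Y|X=2) = 0.94029
  X=3: P(X=3) = 0.126, P(Y|X=3) = (8/9, 1/9) → H(Y|X=3) = 0.50326
H(Y|X) = 0.227·0.36773 + 0.367·0.99343 + 0.280·0.94029 + 0.126·0.50326 = 0.7748 bits

H(X,Y) = -Σ_{x,y} P(x,y) log₂ P(x,y). Per-cell terms -P(x,y)·log₂P(x,y):
  X=0: 0.47363, 0.09545
  X=1: 0.46526, 0.43006
  X=2: 0.33219, 0.44531
  X=3: 0.35374, 0.08622
Sum of the 8 terms: H(X,Y) = 2.6819 bits

Chain rule check:
  H(X) + H(Y|X) = 1.9071 + 0.7748 = 2.6819 bits
  H(X,Y) = 2.6819 bits
✓ Chain rule verified.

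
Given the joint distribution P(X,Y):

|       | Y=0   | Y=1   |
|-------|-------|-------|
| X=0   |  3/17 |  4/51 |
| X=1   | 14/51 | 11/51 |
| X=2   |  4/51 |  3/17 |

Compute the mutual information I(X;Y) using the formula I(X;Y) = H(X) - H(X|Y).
0.0584 bits

I(X;Y) = H(X) - H(X|Y)

Marginal of X (row sums):
  P(X=0) = 3/17 + 4/51 = 13/51
  P(X=1) = 14/51 + 11/51 = 25/51
  P(X=2) = 4/51 + 3/17 = 13/51
H(X) = -[(13/51)·log₂(13/51) + (25/51)·log₂(25/51) + (13/51)·log₂(13/51)]
  = 0.50266 + 0.50420 + 0.50266 = 1.5095 bits

Marginal of Y (column sums):
  P(Y=0) = 3/17 + 14/51 + 4/51 = 9/17
  P(Y=1) = 4/51 + 11/51 + 3/17 = 8/17
H(X|Y) = Σ_y P(y)·H(X|Y=y):
  Y=0: P(Y=0) = 9/17, P(X|Y=0) = (1/3, 14/27, 4/27) → H(X|Y=0) = 1.42777
  Y=1: P(Y=1) = 8/17, P(X|Y=1) = (1/6, 11/24, 3/8) → H(X|Y=1) = 1.47733
H(X|Y) = (9/17)·1.42777 + (8/17)·1.47733 = 1.4511 bits

I(X;Y) = H(X) - H(X|Y) = 1.5095 - 1.4511 = 0.0584 bits

Cross-check via I(X;Y) = H(X) + H(Y) - H(X,Y): computing H(Y) from the column sums and H(X,Y) from the 6 cells in the same way gives H(Y) = 0.9975 bits and H(X,Y) = 2.4486 bits, so
I(X;Y) = 1.5095 + 0.9975 - 2.4486 = 0.0584 bits ✓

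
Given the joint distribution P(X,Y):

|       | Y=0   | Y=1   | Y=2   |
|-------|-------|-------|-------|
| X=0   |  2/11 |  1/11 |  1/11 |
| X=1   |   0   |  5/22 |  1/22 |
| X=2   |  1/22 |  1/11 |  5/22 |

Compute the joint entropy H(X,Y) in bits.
2.7676 bits

H(X,Y) = -Σ_{x,y} P(x,y) log₂ P(x,y). Per-cell terms -P(x,y)·log₂P(x,y):
  X=0: 0.44717, 0.31449, 0.31449
  X=1: 0.00000, 0.48580, 0.20270
  X=2: 0.20270, 0.31449, 0.48580
  (cells with P = 0 contribute 0)
Sum of the 9 terms: H(X,Y) = 2.7676 bits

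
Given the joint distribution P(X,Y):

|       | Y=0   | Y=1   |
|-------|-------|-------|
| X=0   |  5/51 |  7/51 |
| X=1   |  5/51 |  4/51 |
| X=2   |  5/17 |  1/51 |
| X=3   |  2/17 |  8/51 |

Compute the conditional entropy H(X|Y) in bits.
1.7850 bits

H(X|Y) = H(X,Y) - H(Y)

H(X,Y) = -Σ_{x,y} P(x,y) log₂ P(x,y). Per-cell terms -P(x,y)·log₂P(x,y):
  X=0: 0.328480, 0.393245
  X=1: 0.328480, 0.288033
  X=2: 0.519275, 0.111224
  X=3: 0.363231, 0.419204
Sum of the 8 terms: H(X,Y) = 2.75117 bits

Marginal of Y (column sums):
  P(Y=0) = 5/51 + 5/51 + 5/17 + 2/17 = 31/51
  P(Y=1) = 7/51 + 4/51 + 1/51 + 8/51 = 20/51
H(Y) = -[(31/51)·log₂(31/51) + (20/51)·log₂(20/51)]
  = 0.436571 + 0.529607 = 0.96618 bits

H(X|Y) = H(X,Y) - H(Y) = 2.75117 - 0.96618 = 1.7850 bits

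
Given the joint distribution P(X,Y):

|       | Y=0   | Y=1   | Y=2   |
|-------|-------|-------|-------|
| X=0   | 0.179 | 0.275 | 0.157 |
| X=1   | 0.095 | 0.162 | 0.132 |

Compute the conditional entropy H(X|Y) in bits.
0.9582 bits

H(X|Y) = H(X,Y) - H(Y)

H(X,Y) = -Σ_{x,y} P(x,y) log₂ P(x,y). Per-cell terms -P(x,y)·log₂P(x,y):
  X=0: 0.444272, 0.512187, 0.419373
  X=1: 0.322613, 0.425401, 0.385624
Sum of the 6 terms: H(X,Y) = 2.50947 bits

Marginal of Y (column sums):
  P(Y=0) = 0.179 + 0.095 = 0.274
  P(Y=1) = 0.275 + 0.162 = 0.437
  P(Y=2) = 0.157 + 0.132 = 0.289
H(Y) = -[0.274·log₂(0.274) + 0.437·log₂(0.437) + 0.289·log₂(0.289)]
  = 0.511764 + 0.521907 + 0.517558 = 1.55123 bits

H(X|Y) = H(X,Y) - H(Y) = 2.50947 - 1.55123 = 0.9582 bits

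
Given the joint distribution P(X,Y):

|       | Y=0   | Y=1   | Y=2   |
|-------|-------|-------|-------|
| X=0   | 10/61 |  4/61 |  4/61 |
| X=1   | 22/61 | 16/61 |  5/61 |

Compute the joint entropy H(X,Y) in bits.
2.2760 bits

H(X,Y) = -Σ_{x,y} P(x,y) log₂ P(x,y). Per-cell terms -P(x,y)·log₂P(x,y):
  X=0: 0.42767, 0.25775, 0.25775
  X=1: 0.53063, 0.50642, 0.29580
Sum of the 6 terms: H(X,Y) = 2.2760 bits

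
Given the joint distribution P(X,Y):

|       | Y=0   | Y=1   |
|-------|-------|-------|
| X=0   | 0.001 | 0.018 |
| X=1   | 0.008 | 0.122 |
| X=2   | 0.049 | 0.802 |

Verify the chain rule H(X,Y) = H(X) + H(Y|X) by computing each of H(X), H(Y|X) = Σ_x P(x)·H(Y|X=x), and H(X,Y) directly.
H(X) = 0.6894 bits, H(Y|X) = 0.3194 bits, H(X,Y) = 1.0088 bits

Marginal of X (row sums):
  P(X=0) = 0.001 + 0.018 = 0.019
  P(X=1) = 0.008 + 0.122 = 0.130
  P(X=2) = 0.049 + 0.802 = 0.851
H(X) = -[0.019·log₂(0.019) + 0.130·log₂(0.130) + 0.851·log₂(0.851)]
  = 0.10864 + 0.38264 + 0.19809 = 0.6894 bits

H(Y|X) = Σ_x P(x)·H(Y|X=x):
  X=0: P(X=0) = 0.019, P(Y|X=0) = (1/19, 18/19) → H(Y|X=0) = 0.29747
  X=1: P(X=1) = 0.130, P(Y|X=1) = (4/65, 61/65) → H(Y|X=1) = 0.33352
  X=2: P(X=2) = 0.851, P(Y|X=2) = (49/851, 802/851) → H(Y|X=2) = 0.31776
H(Y|X) = 0.019·0.29747 + 0.130·0.33352 + 0.851·0.31776 = 0.3194 bits

H(X,Y) = -Σ_{x,y} P(x,y) log₂ P(x,y). Per-cell terms -P(x,y)·log₂P(x,y):
  X=0: 0.00997, 0.10433
  X=1: 0.05573, 0.37028
  X=2: 0.21320, 0.25530
Sum of the 6 terms: H(X,Y) = 1.0088 bits

Chain rule check:
  H(X) + H(Y|X) = 0.6894 + 0.3194 = 1.0088 bits
  H(X,Y) = 1.0088 bits
✓ Chain rule verified.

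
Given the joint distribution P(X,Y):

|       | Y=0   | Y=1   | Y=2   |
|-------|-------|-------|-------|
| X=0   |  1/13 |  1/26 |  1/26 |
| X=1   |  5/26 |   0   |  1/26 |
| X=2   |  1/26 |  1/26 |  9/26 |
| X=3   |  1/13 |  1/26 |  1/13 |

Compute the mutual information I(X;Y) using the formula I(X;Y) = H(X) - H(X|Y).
0.3499 bits

I(X;Y) = H(X) - H(X|Y)

Marginal of X (row sums):
  P(X=0) = 1/13 + 1/26 + 1/26 = 2/13
  P(X=1) = 5/26 + 0 + 1/26 = 3/13
  P(X=2) = 1/26 + 1/26 + 9/26 = 11/26
  P(X=3) = 1/13 + 1/26 + 1/13 = 5/26
H(X) = -[(2/13)·log₂(2/13) + (3/13)·log₂(3/13) + (11/26)·log₂(11/26) + (5/26)·log₂(5/26)]
  = 0.4155 + 0.4882 + 0.5250 + 0.4574 = 1.8861 bits

Marginal of Y (column sums):
  P(Y=0) = 1/13 + 5/26 + 1/26 + 1/13 = 5/13
  P(Y=1) = 1/26 + 0 + 1/26 + 1/26 = 3/26
  P(Y=2) = 1/26 + 1/26 + 9/26 + 1/13 = 1/2
H(X|Y) = Σ_y P(y)·H(X|Y=y):
  Y=0: P(Y=0) = 5/13, P(X|Y=0) = (1/5, 1/2, 1/10, 1/5) → H(X|Y=0) = 1.7610
  Y=1: P(Y=1) = 3/26, P(X|Y=1) = (1/3, 0, 1/3, 1/3) → H(X|Y=1) = 1.5850
  Y=2: P(Y=2) = 1/2, P(X|Y=2) = (1/13, 1/13, 9/13, 2/13) → H(X|Y=2) = 1.3520
H(X|Y) = (5/13)·1.7610 + (3/26)·1.5850 + (1/2)·1.3520 = 1.5362 bits

I(X;Y) = H(X) - H(X|Y) = 1.8861 - 1.5362 = 0.3499 bits

Cross-check via I(X;Y) = H(X) + H(Y) - H(X,Y): computing H(Y) from the column sums and H(X,Y) from the 12 cells in the same way gives H(Y) = 1.3897 bits and H(X,Y) = 2.9259 bits, so
I(X;Y) = 1.8861 + 1.3897 - 2.9259 = 0.3499 bits ✓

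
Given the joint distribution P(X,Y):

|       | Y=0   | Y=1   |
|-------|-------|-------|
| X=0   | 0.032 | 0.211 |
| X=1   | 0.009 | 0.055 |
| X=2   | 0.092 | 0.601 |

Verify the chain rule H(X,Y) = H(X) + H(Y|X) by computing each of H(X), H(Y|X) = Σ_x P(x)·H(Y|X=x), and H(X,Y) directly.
H(X) = 1.1164 bits, H(Y|X) = 0.5656 bits, H(X,Y) = 1.6820 bits

Marginal of X (row sums):
  P(X=0) = 0.032 + 0.211 = 0.243
  P(X=1) = 0.009 + 0.055 = 0.064
  P(X=2) = 0.092 + 0.601 = 0.693
H(X) = -[0.243·log₂(0.243) + 0.064·log₂(0.064) + 0.693·log₂(0.693)]
  = 0.49596 + 0.25381 + 0.36665 = 1.1164 bits

H(Y|X) = Σ_x P(x)·H(Y|X=x):
  X=0: P(X=0) = 0.243, P(Y|X=0) = (32/243, 211/243) → H(Y|X=0) = 0.56205
  X=1: P(X=1) = 0.064, P(Y|X=1) = (9/64, 55/64) → H(Y|X=1) = 0.58587
  X=2: P(X=2) = 0.693, P(Y|X=2) = (92/693, 601/693) → H(Y|X=2) = 0.56495
H(Y|X) = 0.243·0.56205 + 0.064·0.58587 + 0.693·0.56495 = 0.5656 bits

H(X,Y) = -Σ_{x,y} P(x,y) log₂ P(x,y). Per-cell terms -P(x,y)·log₂P(x,y):
  X=0: 0.15891, 0.47363
  X=1: 0.06116, 0.23014
  X=2: 0.31668, 0.44147
Sum of the 6 terms: H(X,Y) = 1.6820 bits

Chain rule check:
  H(X) + H(Y|X) = 1.1164 + 0.5656 = 1.6820 bits
  H(X,Y) = 1.6820 bits
✓ Chain rule verified.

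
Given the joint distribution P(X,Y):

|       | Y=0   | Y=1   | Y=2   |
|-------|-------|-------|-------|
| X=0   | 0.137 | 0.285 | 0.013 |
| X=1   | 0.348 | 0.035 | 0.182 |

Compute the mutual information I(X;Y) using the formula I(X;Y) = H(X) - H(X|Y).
0.3430 bits

I(X;Y) = H(X) - H(X|Y)

Marginal of X (row sums):
  P(X=0) = 0.137 + 0.285 + 0.013 = 0.435
  P(X=1) = 0.348 + 0.035 + 0.182 = 0.565
H(X) = -[0.435·log₂(0.435) + 0.565·log₂(0.565)]
  = 0.5224 + 0.4654 = 0.9878 bits

Marginal of Y (column sums):
  P(Y=0) = 0.137 + 0.348 = 0.485
  P(Y=1) = 0.285 + 0.035 = 0.320
  P(Y=2) = 0.013 + 0.182 = 0.195
H(X|Y) = Σ_y P(y)·H(X|Y=y):
  Y=0: P(Y=0) = 0.485, P(X|Y=0) = (137/485, 348/485) → H(X|Y=0) = 0.8588
  Y=1: P(Y=1) = 0.320, P(X|Y=1) = (57/64, 7/64) → H(X|Y=1) = 0.4980
  Y=2: P(Y=2) = 0.195, P(X|Y=2) = (1/15, 14/15) → H(X|Y=2) = 0.3534
H(X|Y) = 0.485·0.8588 + 0.320·0.4980 + 0.195·0.3534 = 0.6448 bits

I(X;Y) = H(X) - H(X|Y) = 0.9878 - 0.6448 = 0.3430 bits

Cross-check via I(X;Y) = H(X) + H(Y) - H(X,Y): computing H(Y) from the column sums and H(X,Y) from the 6 cells in the same way gives H(Y) = 1.4922 bits and H(X,Y) = 2.1370 bits, so
I(X;Y) = 0.9878 + 1.4922 - 2.1370 = 0.3430 bits ✓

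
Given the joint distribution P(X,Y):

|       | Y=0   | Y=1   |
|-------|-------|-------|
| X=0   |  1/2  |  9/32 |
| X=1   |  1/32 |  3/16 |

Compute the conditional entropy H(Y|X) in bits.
0.8659 bits

H(Y|X) = H(X,Y) - H(X)

H(X,Y) = -Σ_{x,y} P(x,y) log₂ P(x,y). Per-cell terms -P(x,y)·log₂P(x,y):
  X=0: 0.50000, 0.51471
  X=1: 0.15625, 0.45282
Sum of the 4 terms: H(X,Y) = 1.6238 bits

Marginal of X (row sums):
  P(X=0) = 1/2 + 9/32 = 25/32
  P(X=1) = 1/32 + 3/16 = 7/32
H(X) = -[(25/32)·log₂(25/32) + (7/32)·log₂(7/32)]
  = 0.27824 + 0.47964 = 0.7579 bits

H(Y|X) = H(X,Y) - H(X) = 1.6238 - 0.7579 = 0.8659 bits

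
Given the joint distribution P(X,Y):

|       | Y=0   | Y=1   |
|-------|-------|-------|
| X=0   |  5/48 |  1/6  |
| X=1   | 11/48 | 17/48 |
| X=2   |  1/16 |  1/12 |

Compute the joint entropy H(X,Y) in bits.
2.3369 bits

H(X,Y) = -Σ_{x,y} P(x,y) log₂ P(x,y). Per-cell terms -P(x,y)·log₂P(x,y):
  X=0: 0.3399, 0.4308
  X=1: 0.4871, 0.5304
  X=2: 0.2500, 0.2987
Sum of the 6 terms: H(X,Y) = 2.3369 bits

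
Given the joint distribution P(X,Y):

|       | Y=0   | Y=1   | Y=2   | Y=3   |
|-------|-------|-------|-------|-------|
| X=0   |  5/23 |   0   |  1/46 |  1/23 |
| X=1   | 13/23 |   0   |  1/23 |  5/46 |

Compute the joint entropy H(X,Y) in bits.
1.8053 bits

H(X,Y) = -Σ_{x,y} P(x,y) log₂ P(x,y). Per-cell terms -P(x,y)·log₂P(x,y):
  X=0: 0.4786, 0.0000, 0.1201, 0.1967
  X=1: 0.4652, 0.0000, 0.1967, 0.3480
  (cells with P = 0 contribute 0)
Sum of the 8 terms: H(X,Y) = 1.8053 bits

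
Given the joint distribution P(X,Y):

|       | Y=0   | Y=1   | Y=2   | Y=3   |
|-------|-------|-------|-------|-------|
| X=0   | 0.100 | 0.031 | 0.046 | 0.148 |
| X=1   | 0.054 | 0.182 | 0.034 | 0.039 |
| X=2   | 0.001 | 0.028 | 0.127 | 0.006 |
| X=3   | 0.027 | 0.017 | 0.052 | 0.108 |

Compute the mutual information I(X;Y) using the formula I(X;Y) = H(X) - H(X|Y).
0.4126 bits

I(X;Y) = H(X) - H(X|Y)

Marginal of X (row sums):
  P(X=0) = 0.100 + 0.031 + 0.046 + 0.148 = 0.325
  P(X=1) = 0.054 + 0.182 + 0.034 + 0.039 = 0.309
  P(X=2) = 0.001 + 0.028 + 0.127 + 0.006 = 0.162
  P(X=3) = 0.027 + 0.017 + 0.052 + 0.108 = 0.204
H(X) = -[0.325·log₂(0.325) + 0.309·log₂(0.309) + 0.162·log₂(0.162) + 0.204·log₂(0.204)]
  = 0.52698 + 0.52355 + 0.42540 + 0.46785 = 1.9438 bits

Marginal of Y (column sums):
  P(Y=0) = 0.100 + 0.054 + 0.001 + 0.027 = 0.182
  P(Y=1) = 0.031 + 0.182 + 0.028 + 0.017 = 0.258
  P(Y=2) = 0.046 + 0.034 + 0.127 + 0.052 = 0.259
  P(Y=3) = 0.148 + 0.039 + 0.006 + 0.108 = 0.301
H(X|Y) = Σ_y P(y)·H(X|Y=y):
  Y=0: P(Y=0) = 0.182, P(X|Y=0) = (50/91, 27/91, 1/182, 27/182) → H(X|Y=0) = 1.44443
  Y=1: P(Y=1) = 0.258, P(X|Y=1) = (31/258, 91/129, 14/129, 17/258) → H(X|Y=1) = 1.32870
  Y=2: P(Y=2) = 0.259, P(X|Y=2) = (46/259, 34/259, 127/259, 52/259) → H(X|Y=2) = 1.79656
  Y=3: P(Y=3) = 0.301, P(X|Y=3) = (148/301, 39/301, 6/301, 108/301) → H(X|Y=3) = 1.52874
H(X|Y) = 0.182·1.44443 + 0.258·1.32870 + 0.259·1.79656 + 0.301·1.52874 = 1.5312 bits

I(X;Y) = H(X) - H(X|Y) = 1.9438 - 1.5312 = 0.4126 bits

Cross-check via I(X;Y) = H(X) + H(Y) - H(X,Y): computing H(Y) from the column sums and H(X,Y) from the 16 cells in the same way gives H(Y) = 1.9778 bits and H(X,Y) = 3.5090 bits, so
I(X;Y) = 1.9438 + 1.9778 - 3.5090 = 0.4126 bits ✓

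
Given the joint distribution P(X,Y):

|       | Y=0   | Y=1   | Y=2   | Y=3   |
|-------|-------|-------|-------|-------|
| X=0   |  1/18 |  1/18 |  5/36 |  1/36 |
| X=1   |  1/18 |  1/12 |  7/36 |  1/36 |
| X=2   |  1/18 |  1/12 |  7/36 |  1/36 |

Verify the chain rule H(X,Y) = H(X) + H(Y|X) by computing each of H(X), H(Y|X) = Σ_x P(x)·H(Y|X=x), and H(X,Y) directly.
H(X) = 1.5746 bits, H(Y|X) = 1.6947 bits, H(X,Y) = 3.2693 bits

Marginal of X (row sums):
  P(X=0) = 1/18 + 1/18 + 5/36 + 1/36 = 5/18
  P(X=1) = 1/18 + 1/12 + 7/36 + 1/36 = 13/36
  P(X=2) = 1/18 + 1/12 + 7/36 + 1/36 = 13/36
H(X) = -[(5/18)·log₂(5/18) + (13/36)·log₂(13/36) + (13/36)·log₂(13/36)]
  = 0.51333 + 0.53065 + 0.53065 = 1.5746 bits

H(Y|X) = Σ_x P(x)·H(Y|X=x):
  X=0: P(X=0) = 5/18, P(Y|X=0) = (1/5, 1/5, 1/2, 1/10) → H(Y|X=0) = 1.76096
  X=1: P(X=1) = 13/36, P(Y|X=1) = (2/13, 3/13, 7/13, 1/13) → H(Y|X=1) = 1.66918
  X=2: P(X=2) = 13/36, P(Y|X=2) = (2/13, 3/13, 7/13, 1/13) → H(Y|X=2) = 1.66918
H(Y|X) = (5/18)·1.76096 + (13/36)·1.66918 + (13/36)·1.66918 = 1.6947 bits

H(X,Y) = -Σ_{x,y} P(x,y) log₂ P(x,y). Per-cell terms -P(x,y)·log₂P(x,y):
  X=0: 0.23166, 0.23166, 0.39556, 0.14361
  X=1: 0.23166, 0.29875, 0.45939, 0.14361
  X=2: 0.23166, 0.29875, 0.45939, 0.14361
Sum of the 12 terms: H(X,Y) = 3.2693 bits

Chain rule check:
  H(X) + H(Y|X) = 1.5746 + 1.6947 = 3.2693 bits
  H(X,Y) = 3.2693 bits
✓ Chain rule verified.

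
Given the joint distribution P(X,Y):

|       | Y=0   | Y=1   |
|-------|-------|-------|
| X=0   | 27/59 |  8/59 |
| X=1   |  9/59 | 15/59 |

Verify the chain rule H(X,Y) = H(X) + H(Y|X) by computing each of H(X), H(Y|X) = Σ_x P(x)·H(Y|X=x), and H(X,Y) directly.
H(X) = 0.9748 bits, H(Y|X) = 0.8483 bits, H(X,Y) = 1.8231 bits

Marginal of X (row sums):
  P(X=0) = 27/59 + 8/59 = 35/59
  P(X=1) = 9/59 + 15/59 = 24/59
H(X) = -[(35/59)·log₂(35/59) + (24/59)·log₂(24/59)]
  = 0.4469 + 0.5279 = 0.9748 bits

H(Y|X) = Σ_x P(x)·H(Y|X=x):
  X=0: P(X=0) = 35/59, P(Y|X=0) = (27/35, 8/35) → H(Y|X=0) = 0.7755
  X=1: P(X=1) = 24/59, P(Y|X=1) = (3/8, 5/8) → H(Y|X=1) = 0.9544
H(Y|X) = (35/59)·0.7755 + (24/59)·0.9544 = 0.8483 bits

H(X,Y) = -Σ_{x,y} P(x,y) log₂ P(x,y). Per-cell terms -P(x,y)·log₂P(x,y):
  X=0: 0.5161, 0.3909
  X=1: 0.4138, 0.5023
Sum of the 4 terms: H(X,Y) = 1.8231 bits

Chain rule check:
  H(X) + H(Y|X) = 0.9748 + 0.8483 = 1.8231 bits
  H(X,Y) = 1.8231 bits
✓ Chain rule verified.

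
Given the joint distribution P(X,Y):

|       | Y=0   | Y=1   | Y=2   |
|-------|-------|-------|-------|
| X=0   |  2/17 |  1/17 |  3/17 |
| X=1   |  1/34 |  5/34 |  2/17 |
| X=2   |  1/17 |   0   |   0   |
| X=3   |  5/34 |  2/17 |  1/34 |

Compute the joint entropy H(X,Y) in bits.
3.1248 bits

H(X,Y) = -Σ_{x,y} P(x,y) log₂ P(x,y). Per-cell terms -P(x,y)·log₂P(x,y):
  X=0: 0.363231, 0.240439, 0.441618
  X=1: 0.149631, 0.406696, 0.363231
  X=2: 0.240439, 0.000000, 0.000000
  X=3: 0.406696, 0.363231, 0.149631
  (cells with P = 0 contribute 0)
Sum of the 12 terms: H(X,Y) = 3.1248 bits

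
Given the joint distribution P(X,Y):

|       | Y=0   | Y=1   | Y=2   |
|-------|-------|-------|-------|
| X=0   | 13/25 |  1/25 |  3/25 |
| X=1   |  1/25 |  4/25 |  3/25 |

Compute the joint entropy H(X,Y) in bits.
2.0192 bits

H(X,Y) = -Σ_{x,y} P(x,y) log₂ P(x,y). Per-cell terms -P(x,y)·log₂P(x,y):
  X=0: 0.49058, 0.18575, 0.36707
  X=1: 0.18575, 0.42302, 0.36707
Sum of the 6 terms: H(X,Y) = 2.0192 bits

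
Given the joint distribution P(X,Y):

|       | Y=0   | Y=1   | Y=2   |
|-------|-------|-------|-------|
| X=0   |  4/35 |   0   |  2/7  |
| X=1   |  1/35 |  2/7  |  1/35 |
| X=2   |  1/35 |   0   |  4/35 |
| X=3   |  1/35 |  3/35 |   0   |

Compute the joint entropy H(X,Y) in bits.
2.6380 bits

H(X,Y) = -Σ_{x,y} P(x,y) log₂ P(x,y). Per-cell terms -P(x,y)·log₂P(x,y):
  X=0: 0.35763, 0.00000, 0.51639
  X=1: 0.14655, 0.51639, 0.14655
  X=2: 0.14655, 0.00000, 0.35763
  X=3: 0.14655, 0.30380, 0.00000
  (cells with P = 0 contribute 0)
Sum of the 12 terms: H(X,Y) = 2.6380 bits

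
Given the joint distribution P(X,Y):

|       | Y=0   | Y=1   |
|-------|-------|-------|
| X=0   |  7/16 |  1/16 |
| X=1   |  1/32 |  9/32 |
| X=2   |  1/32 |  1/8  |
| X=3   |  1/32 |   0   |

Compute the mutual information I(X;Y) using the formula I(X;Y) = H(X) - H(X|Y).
0.4660 bits

I(X;Y) = H(X) - H(X|Y)

Marginal of X (row sums):
  P(X=0) = 7/16 + 1/16 = 1/2
  P(X=1) = 1/32 + 9/32 = 5/16
  P(X=2) = 1/32 + 1/8 = 5/32
  P(X=3) = 1/32 + 0 = 1/32
H(X) = -[(1/2)·log₂(1/2) + (5/16)·log₂(5/16) + (5/32)·log₂(5/32) + (1/32)·log₂(1/32)]
  = 0.50000 + 0.52440 + 0.41845 + 0.15625 = 1.59910 bits

Marginal of Y (column sums):
  P(Y=0) = 7/16 + 1/32 + 1/32 + 1/32 = 17/32
  P(Y=1) = 1/16 + 9/32 + 1/8 + 0 = 15/32
H(X|Y) = Σ_y P(y)·H(X|Y=y):
  Y=0: P(Y=0) = 17/32, P(X|Y=0) = (14/17, 1/17, 1/17, 1/17) → H(X|Y=0) = 0.95199
  Y=1: P(Y=1) = 15/32, P(X|Y=1) = (2/15, 3/5, 4/15, 0) → H(X|Y=1) = 1.33827
H(X|Y) = (17/32)·0.95199 + (15/32)·1.33827 = 1.13306 bits

I(X;Y) = H(X) - H(X|Y) = 1.59910 - 1.13306 = 0.4660 bits

Cross-check via I(X;Y) = H(X) + H(Y) - H(X,Y): computing H(Y) from the column sums and H(X,Y) from the 8 cells in the same way gives H(Y) = 0.99718 bits and H(X,Y) = 2.13024 bits, so
I(X;Y) = 1.59910 + 0.99718 - 2.13024 = 0.4660 bits ✓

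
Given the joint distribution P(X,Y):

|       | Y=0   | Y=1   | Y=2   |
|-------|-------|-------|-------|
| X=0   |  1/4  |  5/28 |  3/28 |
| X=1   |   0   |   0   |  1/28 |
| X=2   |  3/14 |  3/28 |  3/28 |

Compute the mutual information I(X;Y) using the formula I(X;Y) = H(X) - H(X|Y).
0.0808 bits

I(X;Y) = H(X) - H(X|Y)

Marginal of X (row sums):
  P(X=0) = 1/4 + 5/28 + 3/28 = 15/28
  P(X=1) = 0 + 0 + 1/28 = 1/28
  P(X=2) = 3/14 + 3/28 + 3/28 = 3/7
H(X) = -[(15/28)·log₂(15/28) + (1/28)·log₂(1/28) + (3/7)·log₂(3/7)]
  = 0.4824 + 0.1717 + 0.5239 = 1.1780 bits

Marginal of Y (column sums):
  P(Y=0) = 1/4 + 0 + 3/14 = 13/28
  P(Y=1) = 5/28 + 0 + 3/28 = 2/7
  P(Y=2) = 3/28 + 1/28 + 3/28 = 1/4
H(X|Y) = Σ_y P(y)·H(X|Y=y):
  Y=0: P(Y=0) = 13/28, P(X|Y=0) = (7/13, 0, 6/13) → H(X|Y=0) = 0.9957
  Y=1: P(Y=1) = 2/7, P(X|Y=1) = (5/8, 0, 3/8) → H(X|Y=1) = 0.9544
  Y=2: P(Y=2) = 1/4, P(X|Y=2) = (3/7, 1/7, 3/7) → H(X|Y=2) = 1.4488
H(X|Y) = (13/28)·0.9957 + (2/7)·0.9544 + (1/4)·1.4488 = 1.0972 bits

I(X;Y) = H(X) - H(X|Y) = 1.1780 - 1.0972 = 0.0808 bits

Cross-check via I(X;Y) = H(X) + H(Y) - H(X,Y): computing H(Y) from the column sums and H(X,Y) from the 9 cells in the same way gives H(Y) = 1.5303 bits and H(X,Y) = 2.6275 bits, so
I(X;Y) = 1.1780 + 1.5303 - 2.6275 = 0.0808 bits ✓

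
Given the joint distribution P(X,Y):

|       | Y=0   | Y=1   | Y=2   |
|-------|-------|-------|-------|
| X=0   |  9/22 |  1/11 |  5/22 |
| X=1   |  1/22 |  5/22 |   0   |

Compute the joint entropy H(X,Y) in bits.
2.0163 bits

H(X,Y) = -Σ_{x,y} P(x,y) log₂ P(x,y). Per-cell terms -P(x,y)·log₂P(x,y):
  X=0: 0.5275, 0.3145, 0.4858
  X=1: 0.2027, 0.4858, 0.0000
  (cells with P = 0 contribute 0)
Sum of the 6 terms: H(X,Y) = 2.0163 bits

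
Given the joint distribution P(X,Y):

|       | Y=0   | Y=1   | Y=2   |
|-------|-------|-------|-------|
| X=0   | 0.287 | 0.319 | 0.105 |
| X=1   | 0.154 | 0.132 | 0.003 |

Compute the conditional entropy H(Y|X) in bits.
1.3431 bits

H(Y|X) = H(X,Y) - H(X)

H(X,Y) = -Σ_{x,y} P(x,y) log₂ P(x,y). Per-cell terms -P(x,y)·log₂P(x,y):
  X=0: 0.51685, 0.52583, 0.34141
  X=1: 0.41565, 0.38562, 0.02514
Sum of the 6 terms: H(X,Y) = 2.2105 bits

Marginal of X (row sums):
  P(X=0) = 0.287 + 0.319 + 0.105 = 0.711
  P(X=1) = 0.154 + 0.132 + 0.003 = 0.289
H(X) = -[0.711·log₂(0.711) + 0.289·log₂(0.289)]
  = 0.34987 + 0.51756 = 0.8674 bits

H(Y|X) = H(X,Y) - H(X) = 2.2105 - 0.8674 = 1.3431 bits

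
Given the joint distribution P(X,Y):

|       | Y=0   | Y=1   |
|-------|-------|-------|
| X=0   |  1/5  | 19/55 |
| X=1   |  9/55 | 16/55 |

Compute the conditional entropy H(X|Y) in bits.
0.9940 bits

H(X|Y) = H(X,Y) - H(Y)

H(X,Y) = -Σ_{x,y} P(x,y) log₂ P(x,y). Per-cell terms -P(x,y)·log₂P(x,y):
  X=0: 0.46439, 0.52973
  X=1: 0.42733, 0.51821
Sum of the 4 terms: H(X,Y) = 1.9397 bits

Marginal of Y (column sums):
  P(Y=0) = 1/5 + 9/55 = 4/11
  P(Y=1) = 19/55 + 16/55 = 7/11
H(Y) = -[(4/11)·log₂(4/11) + (7/11)·log₂(7/11)]
  = 0.53070 + 0.41496 = 0.9457 bits

H(X|Y) = H(X,Y) - H(Y) = 1.9397 - 0.9457 = 0.9940 bits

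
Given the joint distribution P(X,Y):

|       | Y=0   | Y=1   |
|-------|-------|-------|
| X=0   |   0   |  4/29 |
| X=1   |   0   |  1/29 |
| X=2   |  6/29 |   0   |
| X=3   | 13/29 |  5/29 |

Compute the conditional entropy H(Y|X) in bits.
0.5291 bits

H(Y|X) = H(X,Y) - H(X)

H(X,Y) = -Σ_{x,y} P(x,y) log₂ P(x,y). Per-cell terms -P(x,y)·log₂P(x,y):
  X=0: 0.00000, 0.39420
  X=1: 0.00000, 0.16752
  X=2: 0.47028, 0.00000
  X=3: 0.51890, 0.43725
  (cells with P = 0 contribute 0)
Sum of the 8 terms: H(X,Y) = 1.98815 bits

Marginal of X (row sums):
  P(X=0) = 0 + 4/29 = 4/29
  P(X=1) = 0 + 1/29 = 1/29
  P(X=2) = 6/29 + 0 = 6/29
  P(X=3) = 13/29 + 5/29 = 18/29
H(X) = -[(4/29)·log₂(4/29) + (1/29)·log₂(1/29) + (6/29)·log₂(6/29) + (18/29)·log₂(18/29)]
  = 0.39420 + 0.16752 + 0.47028 + 0.42707 = 1.45907 bits

H(Y|X) = H(X,Y) - H(X) = 1.98815 - 1.45907 = 0.5291 bits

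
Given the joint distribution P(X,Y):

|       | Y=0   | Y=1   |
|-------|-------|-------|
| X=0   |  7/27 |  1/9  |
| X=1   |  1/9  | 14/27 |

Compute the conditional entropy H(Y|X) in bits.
0.7497 bits

H(Y|X) = H(X,Y) - H(X)

H(X,Y) = -Σ_{x,y} P(x,y) log₂ P(x,y). Per-cell terms -P(x,y)·log₂P(x,y):
  X=0: 0.504916, 0.352214
  X=1: 0.352214, 0.491313
Sum of the 4 terms: H(X,Y) = 1.70066 bits

Marginal of X (row sums):
  P(X=0) = 7/27 + 1/9 = 10/27
  P(X=1) = 1/9 + 14/27 = 17/27
H(X) = -[(10/27)·log₂(10/27) + (17/27)·log₂(17/27)]
  = 0.530726 + 0.420230 = 0.95096 bits

H(Y|X) = H(X,Y) - H(X) = 1.70066 - 0.95096 = 0.7497 bits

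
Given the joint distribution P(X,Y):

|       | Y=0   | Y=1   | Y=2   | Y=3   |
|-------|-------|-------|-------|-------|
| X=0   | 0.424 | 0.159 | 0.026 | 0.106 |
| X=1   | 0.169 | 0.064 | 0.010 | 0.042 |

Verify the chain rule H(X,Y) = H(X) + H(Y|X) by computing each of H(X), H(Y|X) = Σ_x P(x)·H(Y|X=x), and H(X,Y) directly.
H(X) = 0.8622 bits, H(Y|X) = 1.5104 bits, H(X,Y) = 2.3726 bits

Marginal of X (row sums):
  P(X=0) = 0.424 + 0.159 + 0.026 + 0.106 = 0.715
  P(X=1) = 0.169 + 0.064 + 0.010 + 0.042 = 0.285
H(X) = -[0.715·log₂(0.715) + 0.285·log₂(0.285)]
  = 0.34605 + 0.51613 = 0.8622 bits

H(Y|X) = Σ_x P(x)·H(Y|X=x):
  X=0: P(X=0) = 0.715, P(Y|X=0) = (424/715, 159/715, 2/55, 106/715) → H(Y|X=0) = 1.51151
  X=1: P(X=1) = 0.285, P(Y|X=1) = (169/285, 64/285, 2/57, 14/95) → H(Y|X=1) = 1.50764
H(Y|X) = 0.715·1.51151 + 0.285·1.50764 = 1.5104 bits

H(X,Y) = -Σ_{x,y} P(x,y) log₂ P(x,y). Per-cell terms -P(x,y)·log₂P(x,y):
  X=0: 0.52485, 0.42181, 0.13690, 0.34321
  X=1: 0.43347, 0.25381, 0.06644, 0.19209
Sum of the 8 terms: H(X,Y) = 2.3726 bits

Chain rule check:
  H(X) + H(Y|X) = 0.8622 + 1.5104 = 2.3726 bits
  H(X,Y) = 2.3726 bits
✓ Chain rule verified.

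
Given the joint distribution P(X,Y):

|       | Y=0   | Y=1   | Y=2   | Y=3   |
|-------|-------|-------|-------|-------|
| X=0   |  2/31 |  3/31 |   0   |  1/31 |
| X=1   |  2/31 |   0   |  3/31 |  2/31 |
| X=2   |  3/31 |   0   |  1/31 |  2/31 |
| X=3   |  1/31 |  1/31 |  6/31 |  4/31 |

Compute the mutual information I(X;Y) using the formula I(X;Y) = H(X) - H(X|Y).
0.3844 bits

I(X;Y) = H(X) - H(X|Y)

Marginal of X (row sums):
  P(X=0) = 2/31 + 3/31 + 0 + 1/31 = 6/31
  P(X=1) = 2/31 + 0 + 3/31 + 2/31 = 7/31
  P(X=2) = 3/31 + 0 + 1/31 + 2/31 = 6/31
  P(X=3) = 1/31 + 1/31 + 6/31 + 4/31 = 12/31
H(X) = -[(6/31)·log₂(6/31) + (7/31)·log₂(7/31) + (6/31)·log₂(6/31) + (12/31)·log₂(12/31)]
  = 0.45856 + 0.48477 + 0.45856 + 0.53003 = 1.93192 bits

Marginal of Y (column sums):
  P(Y=0) = 2/31 + 2/31 + 3/31 + 1/31 = 8/31
  P(Y=1) = 3/31 + 0 + 0 + 1/31 = 4/31
  P(Y=2) = 0 + 3/31 + 1/31 + 6/31 = 10/31
  P(Y=3) = 1/31 + 2/31 + 2/31 + 4/31 = 9/31
H(X|Y) = Σ_y P(y)·H(X|Y=y):
  Y=0: P(Y=0) = 8/31, P(X|Y=0) = (1/4, 1/4, 3/8, 1/8) → H(X|Y=0) = 1.90564
  Y=1: P(Y=1) = 4/31, P(X|Y=1) = (3/4, 0, 0, 1/4) → H(X|Y=1) = 0.81128
  Y=2: P(Y=2) = 10/31, P(X|Y=2) = (0, 3/10, 1/10, 3/5) → H(X|Y=2) = 1.29546
  Y=3: P(Y=3) = 9/31, P(X|Y=3) = (1/9, 2/9, 2/9, 4/9) → H(X|Y=3) = 1.83659
H(X|Y) = (8/31)·1.90564 + (4/31)·0.81128 + (10/31)·1.29546 + (9/31)·1.83659 = 1.54755 bits

I(X;Y) = H(X) - H(X|Y) = 1.93192 - 1.54755 = 0.3844 bits

Cross-check via I(X;Y) = H(X) + H(Y) - H(X,Y): computing H(Y) from the column sums and H(X,Y) from the 16 cells in the same way gives H(Y) = 1.93005 bits and H(X,Y) = 3.47760 bits, so
I(X;Y) = 1.93192 + 1.93005 - 3.47760 = 0.3844 bits ✓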